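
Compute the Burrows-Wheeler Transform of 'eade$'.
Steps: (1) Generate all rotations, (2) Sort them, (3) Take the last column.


Rotations (sorted):
  0: $eade -> last char: e
  1: ade$e -> last char: e
  2: de$ea -> last char: a
  3: e$ead -> last char: d
  4: eade$ -> last char: $


BWT = eead$


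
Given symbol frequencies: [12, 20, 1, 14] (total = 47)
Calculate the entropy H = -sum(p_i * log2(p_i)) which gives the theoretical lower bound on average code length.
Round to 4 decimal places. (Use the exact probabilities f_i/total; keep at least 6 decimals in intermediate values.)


Per-symbol terms -p_i * log2(p_i) with p_i = f_i/47:
  p = 12/47 = 0.255319: log2(p) = -1.969626, -p*log2(p) = 0.502883
  p = 20/47 = 0.425532: log2(p) = -1.232661, -p*log2(p) = 0.524536
  p = 1/47 = 0.021277: log2(p) = -5.554589, -p*log2(p) = 0.118183
  p = 14/47 = 0.297872: log2(p) = -1.747234, -p*log2(p) = 0.520453
H = 0.502883 + 0.524536 + 0.118183 + 0.520453 = 1.666055

H = 1.6661 bits/symbol


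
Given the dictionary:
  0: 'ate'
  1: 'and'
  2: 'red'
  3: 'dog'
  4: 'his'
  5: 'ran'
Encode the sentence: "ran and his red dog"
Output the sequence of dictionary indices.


Look up each word in the dictionary:
  'ran' -> 5
  'and' -> 1
  'his' -> 4
  'red' -> 2
  'dog' -> 3

Encoded: [5, 1, 4, 2, 3]


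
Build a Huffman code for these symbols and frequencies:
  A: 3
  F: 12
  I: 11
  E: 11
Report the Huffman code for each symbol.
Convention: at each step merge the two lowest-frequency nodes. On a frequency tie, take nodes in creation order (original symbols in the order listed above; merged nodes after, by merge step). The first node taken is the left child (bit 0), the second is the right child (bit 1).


Huffman tree construction:
Step 1: Merge A(3) + I(11) = 14
Step 2: Merge E(11) + F(12) = 23
Step 3: Merge (A+I)(14) + (E+F)(23) = 37
Read each symbol's code off the tree from the root (left child = 0, right child = 1).

Codes:
  A: 00 (length 2)
  F: 11 (length 2)
  I: 01 (length 2)
  E: 10 (length 2)
Average code length: 74/37 = 2.0000 bits/symbol


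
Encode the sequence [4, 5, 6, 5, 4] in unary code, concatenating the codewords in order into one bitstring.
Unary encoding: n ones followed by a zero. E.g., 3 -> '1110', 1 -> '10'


Encode each number as n ones followed by a terminating 0:
  4 -> 11110 (5 bits)
  5 -> 111110 (6 bits)
  6 -> 1111110 (7 bits)
  5 -> 111110 (6 bits)
  4 -> 11110 (5 bits)
Total length = 5 + 6 + 7 + 6 + 5 = 29 bits.

Unary([4, 5, 6, 5, 4]) = 11110111110111111011111011110 (29 bits)


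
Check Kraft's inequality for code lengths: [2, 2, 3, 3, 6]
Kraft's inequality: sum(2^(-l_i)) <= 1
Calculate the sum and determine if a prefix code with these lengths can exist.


Sum = 2^(-2) + 2^(-2) + 2^(-3) + 2^(-3) + 2^(-6)
    = 0.25 + 0.25 + 0.125 + 0.125 + 0.015625
    = 49/64 = 0.765625
Since 0.765625 <= 1, Kraft's inequality IS satisfied.
A prefix code with these lengths CAN exist.

Kraft sum = 0.765625. Satisfied.


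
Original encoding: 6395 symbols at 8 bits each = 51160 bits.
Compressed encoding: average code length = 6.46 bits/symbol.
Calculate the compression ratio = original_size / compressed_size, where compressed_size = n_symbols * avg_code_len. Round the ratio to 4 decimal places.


original_size = n_symbols * orig_bits = 6395 * 8 = 51160 bits
compressed_size = n_symbols * avg_code_len = 6395 * 6.46 = 41311.7 bits
ratio = original_size / compressed_size = 51160 / 41311.7 = 1.2384

Compression ratio = 1.2384


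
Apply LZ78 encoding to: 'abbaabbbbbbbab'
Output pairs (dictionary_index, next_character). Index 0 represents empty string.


LZ78 encoding steps:
Dictionary: {0: ''}
Step 1: w='' (idx 0), next='a' -> output (0, 'a'), add 'a' as idx 1
Step 2: w='' (idx 0), next='b' -> output (0, 'b'), add 'b' as idx 2
Step 3: w='b' (idx 2), next='a' -> output (2, 'a'), add 'ba' as idx 3
Step 4: w='a' (idx 1), next='b' -> output (1, 'b'), add 'ab' as idx 4
Step 5: w='b' (idx 2), next='b' -> output (2, 'b'), add 'bb' as idx 5
Step 6: w='bb' (idx 5), next='b' -> output (5, 'b'), add 'bbb' as idx 6
Step 7: w='ba' (idx 3), next='b' -> output (3, 'b'), add 'bab' as idx 7


Encoded: [(0, 'a'), (0, 'b'), (2, 'a'), (1, 'b'), (2, 'b'), (5, 'b'), (3, 'b')]


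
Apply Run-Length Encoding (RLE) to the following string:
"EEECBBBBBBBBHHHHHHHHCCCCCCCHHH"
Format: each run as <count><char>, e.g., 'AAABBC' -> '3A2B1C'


Scanning runs left to right:
  i=0: run of 'E' x 3 -> '3E'
  i=3: run of 'C' x 1 -> '1C'
  i=4: run of 'B' x 8 -> '8B'
  i=12: run of 'H' x 8 -> '8H'
  i=20: run of 'C' x 7 -> '7C'
  i=27: run of 'H' x 3 -> '3H'

RLE = 3E1C8B8H7C3H


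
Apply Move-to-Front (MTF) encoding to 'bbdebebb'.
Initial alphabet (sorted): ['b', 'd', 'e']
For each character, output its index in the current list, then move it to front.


MTF encoding:
'b': index 0 in ['b', 'd', 'e'] -> ['b', 'd', 'e']
'b': index 0 in ['b', 'd', 'e'] -> ['b', 'd', 'e']
'd': index 1 in ['b', 'd', 'e'] -> ['d', 'b', 'e']
'e': index 2 in ['d', 'b', 'e'] -> ['e', 'd', 'b']
'b': index 2 in ['e', 'd', 'b'] -> ['b', 'e', 'd']
'e': index 1 in ['b', 'e', 'd'] -> ['e', 'b', 'd']
'b': index 1 in ['e', 'b', 'd'] -> ['b', 'e', 'd']
'b': index 0 in ['b', 'e', 'd'] -> ['b', 'e', 'd']


Output: [0, 0, 1, 2, 2, 1, 1, 0]


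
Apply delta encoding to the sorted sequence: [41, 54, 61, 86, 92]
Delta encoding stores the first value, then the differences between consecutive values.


First value: 41
Deltas:
  54 - 41 = 13
  61 - 54 = 7
  86 - 61 = 25
  92 - 86 = 6


Delta encoded: [41, 13, 7, 25, 6]


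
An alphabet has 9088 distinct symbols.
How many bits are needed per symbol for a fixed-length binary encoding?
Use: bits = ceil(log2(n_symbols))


log2(9088) = 13.1497
Bracket: 2^13 = 8192 < 9088 <= 2^14 = 16384
So ceil(log2(9088)) = 14

bits = ceil(log2(9088)) = ceil(13.1497) = 14 bits


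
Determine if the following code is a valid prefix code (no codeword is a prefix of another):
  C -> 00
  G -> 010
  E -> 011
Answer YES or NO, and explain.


Checking each pair (does one codeword prefix another?):
  C='00' vs G='010': no prefix
  C='00' vs E='011': no prefix
  G='010' vs C='00': no prefix
  G='010' vs E='011': no prefix
  E='011' vs C='00': no prefix
  E='011' vs G='010': no prefix
No violation found over all pairs.

YES -- this is a valid prefix code. No codeword is a prefix of any other codeword.


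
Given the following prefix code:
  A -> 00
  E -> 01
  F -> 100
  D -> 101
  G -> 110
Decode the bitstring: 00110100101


Decoding step by step:
Bits 00 -> A
Bits 110 -> G
Bits 100 -> F
Bits 101 -> D


Decoded message: AGFD


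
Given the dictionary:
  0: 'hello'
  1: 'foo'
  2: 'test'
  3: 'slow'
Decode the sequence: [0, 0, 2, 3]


Look up each index in the dictionary:
  0 -> 'hello'
  0 -> 'hello'
  2 -> 'test'
  3 -> 'slow'

Decoded: "hello hello test slow"


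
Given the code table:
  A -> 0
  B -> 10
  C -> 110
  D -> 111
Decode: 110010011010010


Decoding:
110 -> C
0 -> A
10 -> B
0 -> A
110 -> C
10 -> B
0 -> A
10 -> B


Result: CABACBAB


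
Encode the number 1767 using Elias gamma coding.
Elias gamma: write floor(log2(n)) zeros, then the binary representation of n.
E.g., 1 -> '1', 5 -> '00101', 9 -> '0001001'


num_bits = floor(log2(1767)) + 1 = 11
leading_zeros = num_bits - 1 = 10
binary(1767) = 11011100111

Elias gamma(1767) = '0000000000' + '11011100111' = 000000000011011100111 (21 bits)


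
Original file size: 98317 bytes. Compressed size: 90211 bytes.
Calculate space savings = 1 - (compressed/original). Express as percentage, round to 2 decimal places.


ratio = compressed/original = 90211/98317 = 0.917552
savings = 1 - ratio = 1 - 0.917552 = 0.082448
as a percentage: 0.082448 * 100 = 8.24%

Space savings = 1 - 90211/98317 = 8.24%


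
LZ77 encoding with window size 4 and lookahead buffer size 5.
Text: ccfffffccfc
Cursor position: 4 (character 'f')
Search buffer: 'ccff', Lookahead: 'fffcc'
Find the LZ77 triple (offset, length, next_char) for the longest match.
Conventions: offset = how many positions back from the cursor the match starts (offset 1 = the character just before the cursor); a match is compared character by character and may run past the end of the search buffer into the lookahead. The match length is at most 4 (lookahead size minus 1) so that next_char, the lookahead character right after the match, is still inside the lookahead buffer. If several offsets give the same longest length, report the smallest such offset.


Try each offset into the search buffer:
  offset=1 (pos 3, char 'f'): match length 3
  offset=2 (pos 2, char 'f'): match length 3
  offset=3 (pos 1, char 'c'): match length 0
  offset=4 (pos 0, char 'c'): match length 0
Longest match has length 3, found at offsets 1, 2; take the smallest, offset 1.
next_char = character at position 4 + 3 = 7 -> 'c'

Best match: offset=1, length=3 (matching 'fff' starting at position 3)
LZ77 triple: (1, 3, 'c')


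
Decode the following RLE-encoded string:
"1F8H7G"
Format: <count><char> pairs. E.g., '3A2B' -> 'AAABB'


Expanding each <count><char> pair:
  1F -> 'F'
  8H -> 'HHHHHHHH'
  7G -> 'GGGGGGG'

Decoded = FHHHHHHHHGGGGGGG


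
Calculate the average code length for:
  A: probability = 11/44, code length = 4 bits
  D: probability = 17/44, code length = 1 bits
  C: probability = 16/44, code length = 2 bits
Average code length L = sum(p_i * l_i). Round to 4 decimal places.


Weighted contributions p_i * l_i:
  A: (11/44) * 4 = 44/44
  D: (17/44) * 1 = 17/44
  C: (16/44) * 2 = 32/44
Sum = (44 + 17 + 32)/44 = 93/44

L = 93/44 = 2.1136 bits/symbol


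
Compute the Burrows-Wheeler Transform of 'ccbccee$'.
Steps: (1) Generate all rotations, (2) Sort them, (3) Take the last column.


Rotations (sorted):
  0: $ccbccee -> last char: e
  1: bccee$cc -> last char: c
  2: cbccee$c -> last char: c
  3: ccbccee$ -> last char: $
  4: ccee$ccb -> last char: b
  5: cee$ccbc -> last char: c
  6: e$ccbcce -> last char: e
  7: ee$ccbcc -> last char: c


BWT = ecc$bcec


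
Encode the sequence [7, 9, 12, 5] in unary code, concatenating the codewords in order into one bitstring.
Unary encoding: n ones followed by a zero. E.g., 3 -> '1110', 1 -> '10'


Encode each number as n ones followed by a terminating 0:
  7 -> 11111110 (8 bits)
  9 -> 1111111110 (10 bits)
  12 -> 1111111111110 (13 bits)
  5 -> 111110 (6 bits)
Total length = 8 + 10 + 13 + 6 = 37 bits.

Unary([7, 9, 12, 5]) = 1111111011111111101111111111110111110 (37 bits)


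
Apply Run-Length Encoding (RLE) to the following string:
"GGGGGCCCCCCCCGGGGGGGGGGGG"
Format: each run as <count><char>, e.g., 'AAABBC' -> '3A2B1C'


Scanning runs left to right:
  i=0: run of 'G' x 5 -> '5G'
  i=5: run of 'C' x 8 -> '8C'
  i=13: run of 'G' x 12 -> '12G'

RLE = 5G8C12G


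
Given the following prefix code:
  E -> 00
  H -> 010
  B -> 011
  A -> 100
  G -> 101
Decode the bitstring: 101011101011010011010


Decoding step by step:
Bits 101 -> G
Bits 011 -> B
Bits 101 -> G
Bits 011 -> B
Bits 010 -> H
Bits 011 -> B
Bits 010 -> H


Decoded message: GBGBHBH


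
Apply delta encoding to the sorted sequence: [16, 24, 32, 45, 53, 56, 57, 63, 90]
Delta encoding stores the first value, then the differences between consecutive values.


First value: 16
Deltas:
  24 - 16 = 8
  32 - 24 = 8
  45 - 32 = 13
  53 - 45 = 8
  56 - 53 = 3
  57 - 56 = 1
  63 - 57 = 6
  90 - 63 = 27


Delta encoded: [16, 8, 8, 13, 8, 3, 1, 6, 27]


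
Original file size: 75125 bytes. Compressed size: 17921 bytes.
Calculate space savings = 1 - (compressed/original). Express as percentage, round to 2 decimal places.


ratio = compressed/original = 17921/75125 = 0.238549
savings = 1 - ratio = 1 - 0.238549 = 0.761451
as a percentage: 0.761451 * 100 = 76.15%

Space savings = 1 - 17921/75125 = 76.15%


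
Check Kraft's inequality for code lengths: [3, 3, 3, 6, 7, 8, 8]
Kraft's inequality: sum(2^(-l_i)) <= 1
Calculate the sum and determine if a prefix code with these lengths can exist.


Sum = 2^(-3) + 2^(-3) + 2^(-3) + 2^(-6) + 2^(-7) + 2^(-8) + 2^(-8)
    = 0.125 + 0.125 + 0.125 + 0.015625 + 0.0078125 + 0.00390625 + 0.00390625
    = 104/256 = 0.40625
Since 0.40625 <= 1, Kraft's inequality IS satisfied.
A prefix code with these lengths CAN exist.

Kraft sum = 0.40625. Satisfied.


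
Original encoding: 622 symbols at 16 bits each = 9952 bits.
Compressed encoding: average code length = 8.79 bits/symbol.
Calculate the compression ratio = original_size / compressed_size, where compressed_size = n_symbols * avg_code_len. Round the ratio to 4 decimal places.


original_size = n_symbols * orig_bits = 622 * 16 = 9952 bits
compressed_size = n_symbols * avg_code_len = 622 * 8.79 = 5467.38 bits
ratio = original_size / compressed_size = 9952 / 5467.38 = 1.8203

Compression ratio = 1.8203


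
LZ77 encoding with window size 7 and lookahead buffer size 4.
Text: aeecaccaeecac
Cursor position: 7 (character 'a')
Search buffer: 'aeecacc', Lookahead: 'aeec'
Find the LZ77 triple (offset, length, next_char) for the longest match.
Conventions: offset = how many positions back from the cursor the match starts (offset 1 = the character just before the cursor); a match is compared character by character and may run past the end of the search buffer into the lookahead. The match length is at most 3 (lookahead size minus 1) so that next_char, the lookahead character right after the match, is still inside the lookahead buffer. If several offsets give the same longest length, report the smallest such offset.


Try each offset into the search buffer:
  offset=1 (pos 6, char 'c'): match length 0
  offset=2 (pos 5, char 'c'): match length 0
  offset=3 (pos 4, char 'a'): match length 1
  offset=4 (pos 3, char 'c'): match length 0
  offset=5 (pos 2, char 'e'): match length 0
  offset=6 (pos 1, char 'e'): match length 0
  offset=7 (pos 0, char 'a'): match length 3
Longest match has length 3 at offset 7.
next_char = character at position 7 + 3 = 10 -> 'c'

Best match: offset=7, length=3 (matching 'aee' starting at position 0)
LZ77 triple: (7, 3, 'c')


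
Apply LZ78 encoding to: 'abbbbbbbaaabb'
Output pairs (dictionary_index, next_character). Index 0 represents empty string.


LZ78 encoding steps:
Dictionary: {0: ''}
Step 1: w='' (idx 0), next='a' -> output (0, 'a'), add 'a' as idx 1
Step 2: w='' (idx 0), next='b' -> output (0, 'b'), add 'b' as idx 2
Step 3: w='b' (idx 2), next='b' -> output (2, 'b'), add 'bb' as idx 3
Step 4: w='bb' (idx 3), next='b' -> output (3, 'b'), add 'bbb' as idx 4
Step 5: w='b' (idx 2), next='a' -> output (2, 'a'), add 'ba' as idx 5
Step 6: w='a' (idx 1), next='a' -> output (1, 'a'), add 'aa' as idx 6
Step 7: w='bb' (idx 3), end of input -> output (3, '')


Encoded: [(0, 'a'), (0, 'b'), (2, 'b'), (3, 'b'), (2, 'a'), (1, 'a'), (3, '')]


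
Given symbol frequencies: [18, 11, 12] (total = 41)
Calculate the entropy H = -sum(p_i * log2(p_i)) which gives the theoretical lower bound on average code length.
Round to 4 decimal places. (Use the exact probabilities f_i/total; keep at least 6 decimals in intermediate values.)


Per-symbol terms -p_i * log2(p_i) with p_i = f_i/41:
  p = 18/41 = 0.439024: log2(p) = -1.187627, -p*log2(p) = 0.521397
  p = 11/41 = 0.268293: log2(p) = -1.898120, -p*log2(p) = 0.509252
  p = 12/41 = 0.292683: log2(p) = -1.772590, -p*log2(p) = 0.518807
H = 0.521397 + 0.509252 + 0.518807 = 1.549456

H = 1.5495 bits/symbol


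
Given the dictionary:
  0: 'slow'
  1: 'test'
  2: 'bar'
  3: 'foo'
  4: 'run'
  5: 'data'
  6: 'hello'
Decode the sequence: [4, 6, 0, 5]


Look up each index in the dictionary:
  4 -> 'run'
  6 -> 'hello'
  0 -> 'slow'
  5 -> 'data'

Decoded: "run hello slow data"


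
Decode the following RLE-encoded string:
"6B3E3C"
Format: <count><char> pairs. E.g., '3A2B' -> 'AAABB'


Expanding each <count><char> pair:
  6B -> 'BBBBBB'
  3E -> 'EEE'
  3C -> 'CCC'

Decoded = BBBBBBEEECCC


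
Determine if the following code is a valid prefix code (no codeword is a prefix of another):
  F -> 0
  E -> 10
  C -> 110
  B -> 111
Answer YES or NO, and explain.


Checking each pair (does one codeword prefix another?):
  F='0' vs E='10': no prefix
  F='0' vs C='110': no prefix
  F='0' vs B='111': no prefix
  E='10' vs F='0': no prefix
  E='10' vs C='110': no prefix
  E='10' vs B='111': no prefix
  C='110' vs F='0': no prefix
  C='110' vs E='10': no prefix
  C='110' vs B='111': no prefix
  B='111' vs F='0': no prefix
  B='111' vs E='10': no prefix
  B='111' vs C='110': no prefix
No violation found over all pairs.

YES -- this is a valid prefix code. No codeword is a prefix of any other codeword.


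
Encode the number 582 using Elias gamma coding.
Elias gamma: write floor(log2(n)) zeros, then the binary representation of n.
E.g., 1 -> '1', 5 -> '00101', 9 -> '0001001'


num_bits = floor(log2(582)) + 1 = 10
leading_zeros = num_bits - 1 = 9
binary(582) = 1001000110

Elias gamma(582) = '000000000' + '1001000110' = 0000000001001000110 (19 bits)


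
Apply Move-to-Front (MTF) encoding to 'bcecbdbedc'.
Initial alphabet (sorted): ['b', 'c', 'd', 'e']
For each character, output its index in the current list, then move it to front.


MTF encoding:
'b': index 0 in ['b', 'c', 'd', 'e'] -> ['b', 'c', 'd', 'e']
'c': index 1 in ['b', 'c', 'd', 'e'] -> ['c', 'b', 'd', 'e']
'e': index 3 in ['c', 'b', 'd', 'e'] -> ['e', 'c', 'b', 'd']
'c': index 1 in ['e', 'c', 'b', 'd'] -> ['c', 'e', 'b', 'd']
'b': index 2 in ['c', 'e', 'b', 'd'] -> ['b', 'c', 'e', 'd']
'd': index 3 in ['b', 'c', 'e', 'd'] -> ['d', 'b', 'c', 'e']
'b': index 1 in ['d', 'b', 'c', 'e'] -> ['b', 'd', 'c', 'e']
'e': index 3 in ['b', 'd', 'c', 'e'] -> ['e', 'b', 'd', 'c']
'd': index 2 in ['e', 'b', 'd', 'c'] -> ['d', 'e', 'b', 'c']
'c': index 3 in ['d', 'e', 'b', 'c'] -> ['c', 'd', 'e', 'b']


Output: [0, 1, 3, 1, 2, 3, 1, 3, 2, 3]


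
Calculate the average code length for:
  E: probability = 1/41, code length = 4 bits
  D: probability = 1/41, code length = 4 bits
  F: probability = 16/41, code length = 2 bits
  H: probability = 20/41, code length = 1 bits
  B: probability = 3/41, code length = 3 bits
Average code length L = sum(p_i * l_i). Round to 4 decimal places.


Weighted contributions p_i * l_i:
  E: (1/41) * 4 = 4/41
  D: (1/41) * 4 = 4/41
  F: (16/41) * 2 = 32/41
  H: (20/41) * 1 = 20/41
  B: (3/41) * 3 = 9/41
Sum = (4 + 4 + 32 + 20 + 9)/41 = 69/41

L = 69/41 = 1.6829 bits/symbol


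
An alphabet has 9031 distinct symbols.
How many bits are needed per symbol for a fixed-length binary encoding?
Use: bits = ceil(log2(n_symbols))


log2(9031) = 13.1407
Bracket: 2^13 = 8192 < 9031 <= 2^14 = 16384
So ceil(log2(9031)) = 14

bits = ceil(log2(9031)) = ceil(13.1407) = 14 bits


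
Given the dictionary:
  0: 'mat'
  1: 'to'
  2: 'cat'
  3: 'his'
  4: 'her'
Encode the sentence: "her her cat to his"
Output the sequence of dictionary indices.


Look up each word in the dictionary:
  'her' -> 4
  'her' -> 4
  'cat' -> 2
  'to' -> 1
  'his' -> 3

Encoded: [4, 4, 2, 1, 3]


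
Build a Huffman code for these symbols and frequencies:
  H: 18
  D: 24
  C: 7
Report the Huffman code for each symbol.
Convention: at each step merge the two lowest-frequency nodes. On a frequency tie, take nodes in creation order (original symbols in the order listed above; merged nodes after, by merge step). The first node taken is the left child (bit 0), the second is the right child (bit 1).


Huffman tree construction:
Step 1: Merge C(7) + H(18) = 25
Step 2: Merge D(24) + (C+H)(25) = 49
Read each symbol's code off the tree from the root (left child = 0, right child = 1).

Codes:
  H: 11 (length 2)
  D: 0 (length 1)
  C: 10 (length 2)
Average code length: 74/49 = 1.5102 bits/symbol


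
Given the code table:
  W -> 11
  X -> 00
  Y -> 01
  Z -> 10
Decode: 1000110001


Decoding:
10 -> Z
00 -> X
11 -> W
00 -> X
01 -> Y


Result: ZXWXY


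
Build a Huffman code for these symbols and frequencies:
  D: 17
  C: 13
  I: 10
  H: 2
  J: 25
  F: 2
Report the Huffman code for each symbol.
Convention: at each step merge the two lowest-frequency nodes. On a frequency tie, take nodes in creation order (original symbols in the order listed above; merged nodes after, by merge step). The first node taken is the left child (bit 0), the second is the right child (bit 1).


Huffman tree construction:
Step 1: Merge H(2) + F(2) = 4
Step 2: Merge (H+F)(4) + I(10) = 14
Step 3: Merge C(13) + ((H+F)+I)(14) = 27
Step 4: Merge D(17) + J(25) = 42
Step 5: Merge (C+((H+F)+I))(27) + (D+J)(42) = 69
Read each symbol's code off the tree from the root (left child = 0, right child = 1).

Codes:
  D: 10 (length 2)
  C: 00 (length 2)
  I: 011 (length 3)
  H: 0100 (length 4)
  J: 11 (length 2)
  F: 0101 (length 4)
Average code length: 156/69 = 2.2609 bits/symbol


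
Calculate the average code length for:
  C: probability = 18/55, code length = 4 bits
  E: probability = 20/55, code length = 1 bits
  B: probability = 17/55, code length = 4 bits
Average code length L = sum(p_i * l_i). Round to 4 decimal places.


Weighted contributions p_i * l_i:
  C: (18/55) * 4 = 72/55
  E: (20/55) * 1 = 20/55
  B: (17/55) * 4 = 68/55
Sum = (72 + 20 + 68)/55 = 160/55

L = 160/55 = 2.9091 bits/symbol


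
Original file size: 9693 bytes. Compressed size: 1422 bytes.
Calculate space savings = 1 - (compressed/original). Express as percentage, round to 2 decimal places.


ratio = compressed/original = 1422/9693 = 0.146704
savings = 1 - ratio = 1 - 0.146704 = 0.853296
as a percentage: 0.853296 * 100 = 85.33%

Space savings = 1 - 1422/9693 = 85.33%


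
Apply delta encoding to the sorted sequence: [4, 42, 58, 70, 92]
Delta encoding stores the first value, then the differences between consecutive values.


First value: 4
Deltas:
  42 - 4 = 38
  58 - 42 = 16
  70 - 58 = 12
  92 - 70 = 22


Delta encoded: [4, 38, 16, 12, 22]


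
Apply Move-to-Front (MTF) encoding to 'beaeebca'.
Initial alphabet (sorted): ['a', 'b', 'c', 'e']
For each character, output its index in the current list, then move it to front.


MTF encoding:
'b': index 1 in ['a', 'b', 'c', 'e'] -> ['b', 'a', 'c', 'e']
'e': index 3 in ['b', 'a', 'c', 'e'] -> ['e', 'b', 'a', 'c']
'a': index 2 in ['e', 'b', 'a', 'c'] -> ['a', 'e', 'b', 'c']
'e': index 1 in ['a', 'e', 'b', 'c'] -> ['e', 'a', 'b', 'c']
'e': index 0 in ['e', 'a', 'b', 'c'] -> ['e', 'a', 'b', 'c']
'b': index 2 in ['e', 'a', 'b', 'c'] -> ['b', 'e', 'a', 'c']
'c': index 3 in ['b', 'e', 'a', 'c'] -> ['c', 'b', 'e', 'a']
'a': index 3 in ['c', 'b', 'e', 'a'] -> ['a', 'c', 'b', 'e']


Output: [1, 3, 2, 1, 0, 2, 3, 3]


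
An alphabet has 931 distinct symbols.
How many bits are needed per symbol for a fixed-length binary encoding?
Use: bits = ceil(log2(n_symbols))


log2(931) = 9.8626
Bracket: 2^9 = 512 < 931 <= 2^10 = 1024
So ceil(log2(931)) = 10

bits = ceil(log2(931)) = ceil(9.8626) = 10 bits


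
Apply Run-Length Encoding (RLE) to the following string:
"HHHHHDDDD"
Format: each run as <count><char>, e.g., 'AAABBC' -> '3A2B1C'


Scanning runs left to right:
  i=0: run of 'H' x 5 -> '5H'
  i=5: run of 'D' x 4 -> '4D'

RLE = 5H4D


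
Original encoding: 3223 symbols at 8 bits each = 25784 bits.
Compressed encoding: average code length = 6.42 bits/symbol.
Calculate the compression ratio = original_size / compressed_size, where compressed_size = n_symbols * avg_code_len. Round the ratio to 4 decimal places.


original_size = n_symbols * orig_bits = 3223 * 8 = 25784 bits
compressed_size = n_symbols * avg_code_len = 3223 * 6.42 = 20691.66 bits
ratio = original_size / compressed_size = 25784 / 20691.66 = 1.2461

Compression ratio = 1.2461


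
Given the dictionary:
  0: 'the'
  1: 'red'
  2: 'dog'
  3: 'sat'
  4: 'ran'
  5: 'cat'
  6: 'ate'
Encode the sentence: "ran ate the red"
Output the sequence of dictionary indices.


Look up each word in the dictionary:
  'ran' -> 4
  'ate' -> 6
  'the' -> 0
  'red' -> 1

Encoded: [4, 6, 0, 1]


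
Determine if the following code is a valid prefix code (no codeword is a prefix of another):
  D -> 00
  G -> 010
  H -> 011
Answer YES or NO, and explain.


Checking each pair (does one codeword prefix another?):
  D='00' vs G='010': no prefix
  D='00' vs H='011': no prefix
  G='010' vs D='00': no prefix
  G='010' vs H='011': no prefix
  H='011' vs D='00': no prefix
  H='011' vs G='010': no prefix
No violation found over all pairs.

YES -- this is a valid prefix code. No codeword is a prefix of any other codeword.


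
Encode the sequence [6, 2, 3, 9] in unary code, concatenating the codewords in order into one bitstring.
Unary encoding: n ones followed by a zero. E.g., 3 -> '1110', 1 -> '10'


Encode each number as n ones followed by a terminating 0:
  6 -> 1111110 (7 bits)
  2 -> 110 (3 bits)
  3 -> 1110 (4 bits)
  9 -> 1111111110 (10 bits)
Total length = 7 + 3 + 4 + 10 = 24 bits.

Unary([6, 2, 3, 9]) = 111111011011101111111110 (24 bits)


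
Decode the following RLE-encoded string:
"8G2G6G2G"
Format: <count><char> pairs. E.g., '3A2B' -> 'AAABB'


Expanding each <count><char> pair:
  8G -> 'GGGGGGGG'
  2G -> 'GG'
  6G -> 'GGGGGG'
  2G -> 'GG'

Decoded = GGGGGGGGGGGGGGGGGG


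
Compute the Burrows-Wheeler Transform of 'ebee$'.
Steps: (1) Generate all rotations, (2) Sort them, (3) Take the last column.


Rotations (sorted):
  0: $ebee -> last char: e
  1: bee$e -> last char: e
  2: e$ebe -> last char: e
  3: ebee$ -> last char: $
  4: ee$eb -> last char: b


BWT = eee$b


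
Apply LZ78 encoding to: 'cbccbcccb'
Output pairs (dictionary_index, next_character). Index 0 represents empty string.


LZ78 encoding steps:
Dictionary: {0: ''}
Step 1: w='' (idx 0), next='c' -> output (0, 'c'), add 'c' as idx 1
Step 2: w='' (idx 0), next='b' -> output (0, 'b'), add 'b' as idx 2
Step 3: w='c' (idx 1), next='c' -> output (1, 'c'), add 'cc' as idx 3
Step 4: w='b' (idx 2), next='c' -> output (2, 'c'), add 'bc' as idx 4
Step 5: w='cc' (idx 3), next='b' -> output (3, 'b'), add 'ccb' as idx 5


Encoded: [(0, 'c'), (0, 'b'), (1, 'c'), (2, 'c'), (3, 'b')]


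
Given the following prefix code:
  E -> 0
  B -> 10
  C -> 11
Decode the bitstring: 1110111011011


Decoding step by step:
Bits 11 -> C
Bits 10 -> B
Bits 11 -> C
Bits 10 -> B
Bits 11 -> C
Bits 0 -> E
Bits 11 -> C


Decoded message: CBCBCEC


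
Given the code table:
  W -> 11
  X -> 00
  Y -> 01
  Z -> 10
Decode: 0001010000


Decoding:
00 -> X
01 -> Y
01 -> Y
00 -> X
00 -> X


Result: XYYXX


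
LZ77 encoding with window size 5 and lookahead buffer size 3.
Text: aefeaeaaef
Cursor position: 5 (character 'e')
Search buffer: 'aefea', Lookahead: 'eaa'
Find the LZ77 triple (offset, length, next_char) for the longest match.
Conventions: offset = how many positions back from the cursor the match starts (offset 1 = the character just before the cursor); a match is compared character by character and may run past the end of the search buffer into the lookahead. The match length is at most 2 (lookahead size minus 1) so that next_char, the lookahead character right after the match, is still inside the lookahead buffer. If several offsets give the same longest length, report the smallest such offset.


Try each offset into the search buffer:
  offset=1 (pos 4, char 'a'): match length 0
  offset=2 (pos 3, char 'e'): match length 2
  offset=3 (pos 2, char 'f'): match length 0
  offset=4 (pos 1, char 'e'): match length 1
  offset=5 (pos 0, char 'a'): match length 0
Longest match has length 2 at offset 2.
next_char = character at position 5 + 2 = 7 -> 'a'

Best match: offset=2, length=2 (matching 'ea' starting at position 3)
LZ77 triple: (2, 2, 'a')


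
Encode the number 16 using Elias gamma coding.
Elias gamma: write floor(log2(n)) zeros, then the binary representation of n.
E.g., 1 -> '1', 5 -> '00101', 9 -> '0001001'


num_bits = floor(log2(16)) + 1 = 5
leading_zeros = num_bits - 1 = 4
binary(16) = 10000

Elias gamma(16) = '0000' + '10000' = 000010000 (9 bits)


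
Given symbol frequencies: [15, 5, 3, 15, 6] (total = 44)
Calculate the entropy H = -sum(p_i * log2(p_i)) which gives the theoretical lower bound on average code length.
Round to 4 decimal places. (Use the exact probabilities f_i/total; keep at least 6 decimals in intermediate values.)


Per-symbol terms -p_i * log2(p_i) with p_i = f_i/44:
  p = 15/44 = 0.340909: log2(p) = -1.552541, -p*log2(p) = 0.529275
  p = 5/44 = 0.113636: log2(p) = -3.137504, -p*log2(p) = 0.356534
  p = 3/44 = 0.068182: log2(p) = -3.874469, -p*log2(p) = 0.264168
  p = 15/44 = 0.340909: log2(p) = -1.552541, -p*log2(p) = 0.529275
  p = 6/44 = 0.136364: log2(p) = -2.874469, -p*log2(p) = 0.391973
H = 0.529275 + 0.356534 + 0.264168 + 0.529275 + 0.391973 = 2.071225

H = 2.0712 bits/symbol


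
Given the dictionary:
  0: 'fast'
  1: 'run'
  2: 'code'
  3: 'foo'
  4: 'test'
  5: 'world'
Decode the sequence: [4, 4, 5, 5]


Look up each index in the dictionary:
  4 -> 'test'
  4 -> 'test'
  5 -> 'world'
  5 -> 'world'

Decoded: "test test world world"


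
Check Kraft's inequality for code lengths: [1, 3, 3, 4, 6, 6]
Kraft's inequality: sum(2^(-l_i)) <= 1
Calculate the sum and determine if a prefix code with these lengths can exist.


Sum = 2^(-1) + 2^(-3) + 2^(-3) + 2^(-4) + 2^(-6) + 2^(-6)
    = 0.5 + 0.125 + 0.125 + 0.0625 + 0.015625 + 0.015625
    = 54/64 = 0.84375
Since 0.84375 <= 1, Kraft's inequality IS satisfied.
A prefix code with these lengths CAN exist.

Kraft sum = 0.84375. Satisfied.


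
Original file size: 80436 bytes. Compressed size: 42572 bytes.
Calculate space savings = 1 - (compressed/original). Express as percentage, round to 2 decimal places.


ratio = compressed/original = 42572/80436 = 0.529266
savings = 1 - ratio = 1 - 0.529266 = 0.470734
as a percentage: 0.470734 * 100 = 47.07%

Space savings = 1 - 42572/80436 = 47.07%


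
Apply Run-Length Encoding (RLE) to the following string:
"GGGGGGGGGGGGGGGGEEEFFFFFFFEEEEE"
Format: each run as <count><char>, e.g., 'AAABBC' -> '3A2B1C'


Scanning runs left to right:
  i=0: run of 'G' x 16 -> '16G'
  i=16: run of 'E' x 3 -> '3E'
  i=19: run of 'F' x 7 -> '7F'
  i=26: run of 'E' x 5 -> '5E'

RLE = 16G3E7F5E


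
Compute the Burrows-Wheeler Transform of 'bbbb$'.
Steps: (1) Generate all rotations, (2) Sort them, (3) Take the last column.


Rotations (sorted):
  0: $bbbb -> last char: b
  1: b$bbb -> last char: b
  2: bb$bb -> last char: b
  3: bbb$b -> last char: b
  4: bbbb$ -> last char: $


BWT = bbbb$


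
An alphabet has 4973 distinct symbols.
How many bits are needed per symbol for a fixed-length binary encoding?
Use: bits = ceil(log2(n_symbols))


log2(4973) = 12.2799
Bracket: 2^12 = 4096 < 4973 <= 2^13 = 8192
So ceil(log2(4973)) = 13

bits = ceil(log2(4973)) = ceil(12.2799) = 13 bits


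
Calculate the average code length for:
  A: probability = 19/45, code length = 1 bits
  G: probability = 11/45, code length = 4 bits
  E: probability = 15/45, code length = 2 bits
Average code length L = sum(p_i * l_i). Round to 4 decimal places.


Weighted contributions p_i * l_i:
  A: (19/45) * 1 = 19/45
  G: (11/45) * 4 = 44/45
  E: (15/45) * 2 = 30/45
Sum = (19 + 44 + 30)/45 = 93/45

L = 93/45 = 2.0667 bits/symbol


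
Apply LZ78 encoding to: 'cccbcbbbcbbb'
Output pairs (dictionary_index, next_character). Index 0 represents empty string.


LZ78 encoding steps:
Dictionary: {0: ''}
Step 1: w='' (idx 0), next='c' -> output (0, 'c'), add 'c' as idx 1
Step 2: w='c' (idx 1), next='c' -> output (1, 'c'), add 'cc' as idx 2
Step 3: w='' (idx 0), next='b' -> output (0, 'b'), add 'b' as idx 3
Step 4: w='c' (idx 1), next='b' -> output (1, 'b'), add 'cb' as idx 4
Step 5: w='b' (idx 3), next='b' -> output (3, 'b'), add 'bb' as idx 5
Step 6: w='cb' (idx 4), next='b' -> output (4, 'b'), add 'cbb' as idx 6
Step 7: w='b' (idx 3), end of input -> output (3, '')


Encoded: [(0, 'c'), (1, 'c'), (0, 'b'), (1, 'b'), (3, 'b'), (4, 'b'), (3, '')]


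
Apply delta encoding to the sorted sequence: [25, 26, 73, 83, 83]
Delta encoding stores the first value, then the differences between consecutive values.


First value: 25
Deltas:
  26 - 25 = 1
  73 - 26 = 47
  83 - 73 = 10
  83 - 83 = 0


Delta encoded: [25, 1, 47, 10, 0]


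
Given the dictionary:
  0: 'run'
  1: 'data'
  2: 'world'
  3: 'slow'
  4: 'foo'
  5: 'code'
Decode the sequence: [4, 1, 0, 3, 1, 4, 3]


Look up each index in the dictionary:
  4 -> 'foo'
  1 -> 'data'
  0 -> 'run'
  3 -> 'slow'
  1 -> 'data'
  4 -> 'foo'
  3 -> 'slow'

Decoded: "foo data run slow data foo slow"


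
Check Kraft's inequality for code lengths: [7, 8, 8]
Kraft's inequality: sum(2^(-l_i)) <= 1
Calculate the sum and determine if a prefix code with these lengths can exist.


Sum = 2^(-7) + 2^(-8) + 2^(-8)
    = 0.0078125 + 0.00390625 + 0.00390625
    = 4/256 = 0.015625
Since 0.015625 <= 1, Kraft's inequality IS satisfied.
A prefix code with these lengths CAN exist.

Kraft sum = 0.015625. Satisfied.


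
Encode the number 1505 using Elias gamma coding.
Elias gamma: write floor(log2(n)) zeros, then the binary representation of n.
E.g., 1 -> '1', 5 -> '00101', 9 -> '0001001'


num_bits = floor(log2(1505)) + 1 = 11
leading_zeros = num_bits - 1 = 10
binary(1505) = 10111100001

Elias gamma(1505) = '0000000000' + '10111100001' = 000000000010111100001 (21 bits)


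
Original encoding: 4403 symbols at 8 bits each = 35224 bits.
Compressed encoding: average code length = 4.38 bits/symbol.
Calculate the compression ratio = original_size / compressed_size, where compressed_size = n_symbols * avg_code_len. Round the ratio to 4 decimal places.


original_size = n_symbols * orig_bits = 4403 * 8 = 35224 bits
compressed_size = n_symbols * avg_code_len = 4403 * 4.38 = 19285.14 bits
ratio = original_size / compressed_size = 35224 / 19285.14 = 1.8265

Compression ratio = 1.8265


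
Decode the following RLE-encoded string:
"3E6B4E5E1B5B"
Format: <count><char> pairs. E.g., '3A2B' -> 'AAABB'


Expanding each <count><char> pair:
  3E -> 'EEE'
  6B -> 'BBBBBB'
  4E -> 'EEEE'
  5E -> 'EEEEE'
  1B -> 'B'
  5B -> 'BBBBB'

Decoded = EEEBBBBBBEEEEEEEEEBBBBBB


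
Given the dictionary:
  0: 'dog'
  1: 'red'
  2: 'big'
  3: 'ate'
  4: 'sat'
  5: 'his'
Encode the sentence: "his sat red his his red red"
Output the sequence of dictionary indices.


Look up each word in the dictionary:
  'his' -> 5
  'sat' -> 4
  'red' -> 1
  'his' -> 5
  'his' -> 5
  'red' -> 1
  'red' -> 1

Encoded: [5, 4, 1, 5, 5, 1, 1]


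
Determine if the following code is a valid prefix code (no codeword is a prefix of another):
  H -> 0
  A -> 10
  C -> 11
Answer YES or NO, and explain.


Checking each pair (does one codeword prefix another?):
  H='0' vs A='10': no prefix
  H='0' vs C='11': no prefix
  A='10' vs H='0': no prefix
  A='10' vs C='11': no prefix
  C='11' vs H='0': no prefix
  C='11' vs A='10': no prefix
No violation found over all pairs.

YES -- this is a valid prefix code. No codeword is a prefix of any other codeword.


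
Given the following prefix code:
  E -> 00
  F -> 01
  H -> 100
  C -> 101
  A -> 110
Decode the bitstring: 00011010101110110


Decoding step by step:
Bits 00 -> E
Bits 01 -> F
Bits 101 -> C
Bits 01 -> F
Bits 01 -> F
Bits 110 -> A
Bits 110 -> A


Decoded message: EFCFFAA


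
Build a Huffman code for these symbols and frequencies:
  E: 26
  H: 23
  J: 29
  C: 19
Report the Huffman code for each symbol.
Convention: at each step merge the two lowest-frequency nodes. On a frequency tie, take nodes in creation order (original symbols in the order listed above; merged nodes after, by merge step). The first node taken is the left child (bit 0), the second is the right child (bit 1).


Huffman tree construction:
Step 1: Merge C(19) + H(23) = 42
Step 2: Merge E(26) + J(29) = 55
Step 3: Merge (C+H)(42) + (E+J)(55) = 97
Read each symbol's code off the tree from the root (left child = 0, right child = 1).

Codes:
  E: 10 (length 2)
  H: 01 (length 2)
  J: 11 (length 2)
  C: 00 (length 2)
Average code length: 194/97 = 2.0000 bits/symbol


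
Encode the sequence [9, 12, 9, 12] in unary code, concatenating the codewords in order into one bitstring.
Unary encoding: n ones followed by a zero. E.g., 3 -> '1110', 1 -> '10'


Encode each number as n ones followed by a terminating 0:
  9 -> 1111111110 (10 bits)
  12 -> 1111111111110 (13 bits)
  9 -> 1111111110 (10 bits)
  12 -> 1111111111110 (13 bits)
Total length = 10 + 13 + 10 + 13 = 46 bits.

Unary([9, 12, 9, 12]) = 1111111110111111111111011111111101111111111110 (46 bits)


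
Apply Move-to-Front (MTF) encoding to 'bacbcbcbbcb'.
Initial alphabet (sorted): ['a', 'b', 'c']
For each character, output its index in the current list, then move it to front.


MTF encoding:
'b': index 1 in ['a', 'b', 'c'] -> ['b', 'a', 'c']
'a': index 1 in ['b', 'a', 'c'] -> ['a', 'b', 'c']
'c': index 2 in ['a', 'b', 'c'] -> ['c', 'a', 'b']
'b': index 2 in ['c', 'a', 'b'] -> ['b', 'c', 'a']
'c': index 1 in ['b', 'c', 'a'] -> ['c', 'b', 'a']
'b': index 1 in ['c', 'b', 'a'] -> ['b', 'c', 'a']
'c': index 1 in ['b', 'c', 'a'] -> ['c', 'b', 'a']
'b': index 1 in ['c', 'b', 'a'] -> ['b', 'c', 'a']
'b': index 0 in ['b', 'c', 'a'] -> ['b', 'c', 'a']
'c': index 1 in ['b', 'c', 'a'] -> ['c', 'b', 'a']
'b': index 1 in ['c', 'b', 'a'] -> ['b', 'c', 'a']


Output: [1, 1, 2, 2, 1, 1, 1, 1, 0, 1, 1]


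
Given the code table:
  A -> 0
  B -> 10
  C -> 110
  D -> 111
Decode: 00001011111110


Decoding:
0 -> A
0 -> A
0 -> A
0 -> A
10 -> B
111 -> D
111 -> D
10 -> B


Result: AAAABDDB


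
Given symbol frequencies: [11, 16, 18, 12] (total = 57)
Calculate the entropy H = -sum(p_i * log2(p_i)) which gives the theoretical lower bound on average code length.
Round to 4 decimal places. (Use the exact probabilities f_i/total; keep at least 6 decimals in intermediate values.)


Per-symbol terms -p_i * log2(p_i) with p_i = f_i/57:
  p = 11/57 = 0.192982: log2(p) = -2.373458, -p*log2(p) = 0.458036
  p = 16/57 = 0.280702: log2(p) = -1.832890, -p*log2(p) = 0.514495
  p = 18/57 = 0.315789: log2(p) = -1.662965, -p*log2(p) = 0.525147
  p = 12/57 = 0.210526: log2(p) = -2.247928, -p*log2(p) = 0.473248
H = 0.458036 + 0.514495 + 0.525147 + 0.473248 = 1.970926

H = 1.9709 bits/symbol


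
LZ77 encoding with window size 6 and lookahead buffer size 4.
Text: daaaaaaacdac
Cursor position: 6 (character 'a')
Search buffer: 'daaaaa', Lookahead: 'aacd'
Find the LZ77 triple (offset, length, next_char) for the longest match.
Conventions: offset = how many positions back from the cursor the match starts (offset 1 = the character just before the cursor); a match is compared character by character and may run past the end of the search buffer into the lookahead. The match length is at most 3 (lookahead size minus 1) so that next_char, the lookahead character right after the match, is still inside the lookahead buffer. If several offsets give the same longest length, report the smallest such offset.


Try each offset into the search buffer:
  offset=1 (pos 5, char 'a'): match length 2
  offset=2 (pos 4, char 'a'): match length 2
  offset=3 (pos 3, char 'a'): match length 2
  offset=4 (pos 2, char 'a'): match length 2
  offset=5 (pos 1, char 'a'): match length 2
  offset=6 (pos 0, char 'd'): match length 0
Longest match has length 2, found at offsets 1, 2, 3, 4, 5; take the smallest, offset 1.
next_char = character at position 6 + 2 = 8 -> 'c'

Best match: offset=1, length=2 (matching 'aa' starting at position 5)
LZ77 triple: (1, 2, 'c')


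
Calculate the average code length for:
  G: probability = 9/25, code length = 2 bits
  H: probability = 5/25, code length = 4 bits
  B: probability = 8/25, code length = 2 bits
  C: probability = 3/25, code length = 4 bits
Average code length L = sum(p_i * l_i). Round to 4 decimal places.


Weighted contributions p_i * l_i:
  G: (9/25) * 2 = 18/25
  H: (5/25) * 4 = 20/25
  B: (8/25) * 2 = 16/25
  C: (3/25) * 4 = 12/25
Sum = (18 + 20 + 16 + 12)/25 = 66/25

L = 66/25 = 2.6400 bits/symbol


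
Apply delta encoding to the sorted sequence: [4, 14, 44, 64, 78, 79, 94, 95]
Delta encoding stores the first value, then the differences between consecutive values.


First value: 4
Deltas:
  14 - 4 = 10
  44 - 14 = 30
  64 - 44 = 20
  78 - 64 = 14
  79 - 78 = 1
  94 - 79 = 15
  95 - 94 = 1


Delta encoded: [4, 10, 30, 20, 14, 1, 15, 1]
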